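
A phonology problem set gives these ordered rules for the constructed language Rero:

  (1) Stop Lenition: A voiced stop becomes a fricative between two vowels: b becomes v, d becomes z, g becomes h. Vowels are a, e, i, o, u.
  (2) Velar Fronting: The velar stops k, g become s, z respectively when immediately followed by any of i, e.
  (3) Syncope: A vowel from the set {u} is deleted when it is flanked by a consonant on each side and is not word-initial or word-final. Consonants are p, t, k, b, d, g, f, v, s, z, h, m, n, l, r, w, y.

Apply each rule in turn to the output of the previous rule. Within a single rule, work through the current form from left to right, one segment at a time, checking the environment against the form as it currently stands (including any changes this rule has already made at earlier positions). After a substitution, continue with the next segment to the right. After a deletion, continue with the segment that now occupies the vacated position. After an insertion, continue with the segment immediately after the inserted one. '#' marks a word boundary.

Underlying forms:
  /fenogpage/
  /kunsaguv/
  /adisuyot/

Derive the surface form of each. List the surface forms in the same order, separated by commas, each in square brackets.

[fenogpahe], [knsahv], [azisyot]

/fenogpage/:
  (1) Stop Lenition: [fenogpage] → [fenogpahe]
  (2) Velar Fronting: no change — [fenogpahe]
  (3) Syncope: no change — [fenogpahe]
/kunsaguv/:
  (1) Stop Lenition: [kunsaguv] → [kunsahuv]
  (2) Velar Fronting: no change — [kunsahuv]
  (3) Syncope: [kunsahuv] → [knsahv]
/adisuyot/:
  (1) Stop Lenition: [adisuyot] → [azisuyot]
  (2) Velar Fronting: no change — [azisuyot]
  (3) Syncope: [azisuyot] → [azisyot]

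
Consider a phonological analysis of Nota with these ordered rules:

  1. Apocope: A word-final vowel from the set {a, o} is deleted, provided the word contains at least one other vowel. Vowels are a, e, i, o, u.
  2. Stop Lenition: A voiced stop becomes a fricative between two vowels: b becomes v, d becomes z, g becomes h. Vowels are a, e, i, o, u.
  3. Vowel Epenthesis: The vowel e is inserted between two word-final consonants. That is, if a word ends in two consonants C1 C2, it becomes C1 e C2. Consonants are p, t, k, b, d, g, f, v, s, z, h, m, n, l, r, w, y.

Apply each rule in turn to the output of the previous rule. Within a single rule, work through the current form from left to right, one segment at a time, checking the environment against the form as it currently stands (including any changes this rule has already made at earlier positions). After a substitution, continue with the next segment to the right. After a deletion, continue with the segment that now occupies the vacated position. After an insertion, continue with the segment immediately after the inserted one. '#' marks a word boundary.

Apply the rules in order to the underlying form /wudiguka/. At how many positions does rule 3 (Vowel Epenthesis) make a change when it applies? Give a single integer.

0

1 Apocope: [wudiguka] → [wudiguk]
2 Stop Lenition: [wudiguk] → [wuzihuk]
3 Vowel Epenthesis: no change — [wuzihuk]
Rule 3 changed 0 position(s).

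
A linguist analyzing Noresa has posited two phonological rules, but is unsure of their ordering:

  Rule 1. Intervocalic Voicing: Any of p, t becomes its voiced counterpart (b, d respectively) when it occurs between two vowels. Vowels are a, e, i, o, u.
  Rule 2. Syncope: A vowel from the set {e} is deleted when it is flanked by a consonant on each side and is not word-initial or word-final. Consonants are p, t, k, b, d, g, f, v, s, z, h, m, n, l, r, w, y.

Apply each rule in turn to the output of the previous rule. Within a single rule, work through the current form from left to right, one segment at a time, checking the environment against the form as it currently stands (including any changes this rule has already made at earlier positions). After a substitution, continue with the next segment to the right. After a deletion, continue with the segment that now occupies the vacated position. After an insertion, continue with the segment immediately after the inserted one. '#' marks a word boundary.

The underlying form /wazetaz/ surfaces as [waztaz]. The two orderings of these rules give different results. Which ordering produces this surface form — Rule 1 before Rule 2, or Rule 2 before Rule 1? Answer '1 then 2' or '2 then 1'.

2 then 1

Order 1 then 2:
  1 Intervocalic Voicing: [wazetaz] → [wazedaz]
  2 Syncope: [wazedaz] → [wazdaz]
  result: [wazdaz]
Order 2 then 1:
  2 Syncope: [wazetaz] → [waztaz]
  1 Intervocalic Voicing: no change — [waztaz]
  result: [waztaz]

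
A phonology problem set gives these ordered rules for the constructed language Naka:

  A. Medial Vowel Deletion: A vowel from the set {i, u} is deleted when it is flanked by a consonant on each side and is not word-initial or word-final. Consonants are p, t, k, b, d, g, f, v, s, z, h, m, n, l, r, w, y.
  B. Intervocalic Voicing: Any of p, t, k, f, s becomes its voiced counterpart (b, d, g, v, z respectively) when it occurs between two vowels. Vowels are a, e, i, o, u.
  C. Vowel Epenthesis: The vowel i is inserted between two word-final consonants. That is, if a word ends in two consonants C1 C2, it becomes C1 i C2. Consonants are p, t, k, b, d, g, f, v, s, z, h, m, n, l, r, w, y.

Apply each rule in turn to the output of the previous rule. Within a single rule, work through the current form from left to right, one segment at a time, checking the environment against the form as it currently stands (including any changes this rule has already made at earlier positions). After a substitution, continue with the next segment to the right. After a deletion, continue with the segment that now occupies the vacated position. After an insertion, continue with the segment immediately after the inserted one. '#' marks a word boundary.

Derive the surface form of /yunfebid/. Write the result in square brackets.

[ynfebid]

A Medial Vowel Deletion: [yunfebid] → [ynfebd]
B Intervocalic Voicing: no change — [ynfebd]
C Vowel Epenthesis: [ynfebd] → [ynfebid]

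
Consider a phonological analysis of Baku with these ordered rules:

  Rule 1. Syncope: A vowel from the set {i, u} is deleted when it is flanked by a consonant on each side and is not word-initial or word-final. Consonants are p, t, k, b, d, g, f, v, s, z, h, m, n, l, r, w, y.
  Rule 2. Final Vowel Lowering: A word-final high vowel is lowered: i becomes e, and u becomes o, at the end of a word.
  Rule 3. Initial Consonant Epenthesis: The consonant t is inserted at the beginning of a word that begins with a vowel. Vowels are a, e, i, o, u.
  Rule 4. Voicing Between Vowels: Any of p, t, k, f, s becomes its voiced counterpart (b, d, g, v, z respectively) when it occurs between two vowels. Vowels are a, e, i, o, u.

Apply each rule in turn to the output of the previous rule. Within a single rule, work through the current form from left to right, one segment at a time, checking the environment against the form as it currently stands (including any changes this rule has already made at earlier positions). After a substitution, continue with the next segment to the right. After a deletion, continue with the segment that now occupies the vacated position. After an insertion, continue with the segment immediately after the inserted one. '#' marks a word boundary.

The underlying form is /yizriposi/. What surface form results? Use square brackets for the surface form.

[yzrpoze]

Rule 1 Syncope: [yizriposi] → [yzrposi]
Rule 2 Final Vowel Lowering: [yzrposi] → [yzrpose]
Rule 3 Initial Consonant Epenthesis: no change — [yzrpose]
Rule 4 Voicing Between Vowels: [yzrpose] → [yzrpoze]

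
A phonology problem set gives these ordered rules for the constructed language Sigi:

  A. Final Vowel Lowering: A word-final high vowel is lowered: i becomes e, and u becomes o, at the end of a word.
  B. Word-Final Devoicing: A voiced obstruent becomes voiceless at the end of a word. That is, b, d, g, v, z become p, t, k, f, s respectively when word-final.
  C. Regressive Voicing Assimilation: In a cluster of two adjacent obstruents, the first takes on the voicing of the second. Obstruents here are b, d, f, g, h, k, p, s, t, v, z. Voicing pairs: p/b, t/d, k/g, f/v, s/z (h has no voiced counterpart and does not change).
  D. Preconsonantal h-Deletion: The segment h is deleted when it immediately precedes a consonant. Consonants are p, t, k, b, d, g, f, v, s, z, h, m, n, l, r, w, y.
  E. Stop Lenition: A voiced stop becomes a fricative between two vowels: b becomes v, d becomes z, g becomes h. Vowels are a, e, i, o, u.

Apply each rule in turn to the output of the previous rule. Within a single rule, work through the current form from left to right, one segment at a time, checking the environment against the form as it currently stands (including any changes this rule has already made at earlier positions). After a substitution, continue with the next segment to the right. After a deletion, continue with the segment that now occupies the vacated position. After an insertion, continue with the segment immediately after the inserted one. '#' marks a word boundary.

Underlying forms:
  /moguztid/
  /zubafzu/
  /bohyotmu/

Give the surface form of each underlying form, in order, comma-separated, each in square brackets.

[mohustit], [zuvavzo], [boyotmo]

/moguztid/:
  A Final Vowel Lowering: no change — [moguztid]
  B Word-Final Devoicing: [moguztid] → [moguztit]
  C Regressive Voicing Assimilation: [moguztit] → [mogustit]
  D Preconsonantal h-Deletion: no change — [mogustit]
  E Stop Lenition: [mogustit] → [mohustit]
/zubafzu/:
  A Final Vowel Lowering: [zubafzu] → [zubafzo]
  B Word-Final Devoicing: no change — [zubafzo]
  C Regressive Voicing Assimilation: [zubafzo] → [zubavzo]
  D Preconsonantal h-Deletion: no change — [zubavzo]
  E Stop Lenition: [zubavzo] → [zuvavzo]
/bohyotmu/:
  A Final Vowel Lowering: [bohyotmu] → [bohyotmo]
  B Word-Final Devoicing: no change — [bohyotmo]
  C Regressive Voicing Assimilation: no change — [bohyotmo]
  D Preconsonantal h-Deletion: [bohyotmo] → [boyotmo]
  E Stop Lenition: no change — [boyotmo]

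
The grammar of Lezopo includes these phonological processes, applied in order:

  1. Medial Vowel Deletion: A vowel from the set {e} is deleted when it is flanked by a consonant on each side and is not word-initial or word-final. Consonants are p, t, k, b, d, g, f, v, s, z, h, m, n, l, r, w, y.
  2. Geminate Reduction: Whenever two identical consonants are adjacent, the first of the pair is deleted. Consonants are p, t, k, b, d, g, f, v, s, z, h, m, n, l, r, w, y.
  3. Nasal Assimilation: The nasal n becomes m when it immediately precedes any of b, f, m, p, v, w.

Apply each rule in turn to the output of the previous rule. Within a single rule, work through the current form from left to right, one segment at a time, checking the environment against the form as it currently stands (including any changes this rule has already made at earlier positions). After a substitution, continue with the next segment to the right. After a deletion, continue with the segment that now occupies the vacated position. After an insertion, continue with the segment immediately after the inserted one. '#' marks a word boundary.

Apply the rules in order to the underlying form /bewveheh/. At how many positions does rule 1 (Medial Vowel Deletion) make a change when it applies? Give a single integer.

1 Medial Vowel Deletion: [bewveheh] → [bwvhh]
2 Geminate Reduction: [bwvhh] → [bwvh]
3 Nasal Assimilation: no change — [bwvh]
Rule 1 changed 3 position(s).

3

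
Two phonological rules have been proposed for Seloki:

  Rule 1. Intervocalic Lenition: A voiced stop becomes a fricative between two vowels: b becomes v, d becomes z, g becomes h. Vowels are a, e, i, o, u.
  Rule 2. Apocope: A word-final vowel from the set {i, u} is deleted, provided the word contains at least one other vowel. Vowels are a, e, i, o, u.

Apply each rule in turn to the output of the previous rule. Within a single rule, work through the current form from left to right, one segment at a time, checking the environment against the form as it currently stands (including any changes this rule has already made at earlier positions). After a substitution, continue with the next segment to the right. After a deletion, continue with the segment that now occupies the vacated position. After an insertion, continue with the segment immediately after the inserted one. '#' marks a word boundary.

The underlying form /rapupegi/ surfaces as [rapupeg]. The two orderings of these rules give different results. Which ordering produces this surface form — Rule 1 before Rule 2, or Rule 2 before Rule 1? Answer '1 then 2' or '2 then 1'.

Order 1 then 2:
  1 Intervocalic Lenition: [rapupegi] → [rapupehi]
  2 Apocope: [rapupehi] → [rapupeh]
  result: [rapupeh]
Order 2 then 1:
  2 Apocope: [rapupegi] → [rapupeg]
  1 Intervocalic Lenition: no change — [rapupeg]
  result: [rapupeg]

2 then 1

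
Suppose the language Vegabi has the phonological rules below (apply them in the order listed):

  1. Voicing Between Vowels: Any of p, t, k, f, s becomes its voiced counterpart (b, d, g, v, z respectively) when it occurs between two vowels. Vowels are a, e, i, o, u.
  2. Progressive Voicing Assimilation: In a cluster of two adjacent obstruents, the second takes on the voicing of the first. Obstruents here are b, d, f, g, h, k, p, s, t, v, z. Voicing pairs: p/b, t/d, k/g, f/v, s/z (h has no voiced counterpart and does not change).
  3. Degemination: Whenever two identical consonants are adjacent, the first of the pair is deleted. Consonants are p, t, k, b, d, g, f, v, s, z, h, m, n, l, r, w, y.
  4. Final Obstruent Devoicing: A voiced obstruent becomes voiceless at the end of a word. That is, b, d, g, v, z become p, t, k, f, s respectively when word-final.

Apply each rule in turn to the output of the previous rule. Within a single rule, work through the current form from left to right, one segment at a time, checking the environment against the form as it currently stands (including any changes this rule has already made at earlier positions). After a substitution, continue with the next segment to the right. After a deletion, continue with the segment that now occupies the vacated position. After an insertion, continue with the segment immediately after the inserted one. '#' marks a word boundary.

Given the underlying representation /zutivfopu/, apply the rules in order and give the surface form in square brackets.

[zudivobu]

1 Voicing Between Vowels: [zutivfopu] → [zudivfobu]
2 Progressive Voicing Assimilation: [zudivfobu] → [zudivvobu]
3 Degemination: [zudivvobu] → [zudivobu]
4 Final Obstruent Devoicing: no change — [zudivobu]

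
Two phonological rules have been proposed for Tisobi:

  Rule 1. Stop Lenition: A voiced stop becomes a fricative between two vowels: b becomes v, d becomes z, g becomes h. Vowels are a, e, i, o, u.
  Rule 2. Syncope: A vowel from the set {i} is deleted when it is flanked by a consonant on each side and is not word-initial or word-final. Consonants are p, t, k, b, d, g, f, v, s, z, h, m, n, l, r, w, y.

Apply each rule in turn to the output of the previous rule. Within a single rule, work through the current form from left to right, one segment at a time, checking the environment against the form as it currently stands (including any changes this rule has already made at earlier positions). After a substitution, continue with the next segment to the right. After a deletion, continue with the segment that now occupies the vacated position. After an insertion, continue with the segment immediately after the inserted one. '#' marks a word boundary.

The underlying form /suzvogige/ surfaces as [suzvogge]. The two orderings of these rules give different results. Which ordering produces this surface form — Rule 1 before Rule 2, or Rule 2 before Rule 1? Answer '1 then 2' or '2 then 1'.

2 then 1

Order 1 then 2:
  1 Stop Lenition: [suzvogige] → [suzvohihe]
  2 Syncope: [suzvohihe] → [suzvohhe]
  result: [suzvohhe]
Order 2 then 1:
  2 Syncope: [suzvogige] → [suzvogge]
  1 Stop Lenition: no change — [suzvogge]
  result: [suzvogge]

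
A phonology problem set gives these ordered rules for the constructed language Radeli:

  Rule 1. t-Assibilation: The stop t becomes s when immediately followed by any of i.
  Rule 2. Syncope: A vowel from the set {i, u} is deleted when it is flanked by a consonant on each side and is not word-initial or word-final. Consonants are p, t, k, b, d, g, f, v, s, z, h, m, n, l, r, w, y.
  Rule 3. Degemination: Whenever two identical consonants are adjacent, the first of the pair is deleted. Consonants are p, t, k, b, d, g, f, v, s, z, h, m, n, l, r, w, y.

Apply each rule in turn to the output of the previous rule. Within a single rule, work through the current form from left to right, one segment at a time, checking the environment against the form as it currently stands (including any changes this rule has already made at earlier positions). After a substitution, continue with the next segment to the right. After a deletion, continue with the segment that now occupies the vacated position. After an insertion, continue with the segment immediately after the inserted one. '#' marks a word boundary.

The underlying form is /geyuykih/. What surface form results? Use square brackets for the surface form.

[geykh]

Rule 1 t-Assibilation: no change — [geyuykih]
Rule 2 Syncope: [geyuykih] → [geyykh]
Rule 3 Degemination: [geyykh] → [geykh]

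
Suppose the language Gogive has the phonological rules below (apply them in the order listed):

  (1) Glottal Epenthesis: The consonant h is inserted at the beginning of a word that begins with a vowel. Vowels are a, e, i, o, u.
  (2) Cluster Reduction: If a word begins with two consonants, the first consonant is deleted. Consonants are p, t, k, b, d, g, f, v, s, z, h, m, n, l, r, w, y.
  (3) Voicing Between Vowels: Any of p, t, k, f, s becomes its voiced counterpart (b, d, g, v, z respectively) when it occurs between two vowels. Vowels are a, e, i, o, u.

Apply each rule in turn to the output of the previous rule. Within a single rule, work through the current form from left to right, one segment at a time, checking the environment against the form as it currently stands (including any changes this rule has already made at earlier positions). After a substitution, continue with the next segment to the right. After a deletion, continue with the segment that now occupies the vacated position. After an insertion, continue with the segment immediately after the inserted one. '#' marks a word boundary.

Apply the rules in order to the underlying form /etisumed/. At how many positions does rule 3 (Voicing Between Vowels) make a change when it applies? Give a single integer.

2

(1) Glottal Epenthesis: [etisumed] → [hetisumed]
(2) Cluster Reduction: no change — [hetisumed]
(3) Voicing Between Vowels: [hetisumed] → [hedizumed]
Rule 3 changed 2 position(s).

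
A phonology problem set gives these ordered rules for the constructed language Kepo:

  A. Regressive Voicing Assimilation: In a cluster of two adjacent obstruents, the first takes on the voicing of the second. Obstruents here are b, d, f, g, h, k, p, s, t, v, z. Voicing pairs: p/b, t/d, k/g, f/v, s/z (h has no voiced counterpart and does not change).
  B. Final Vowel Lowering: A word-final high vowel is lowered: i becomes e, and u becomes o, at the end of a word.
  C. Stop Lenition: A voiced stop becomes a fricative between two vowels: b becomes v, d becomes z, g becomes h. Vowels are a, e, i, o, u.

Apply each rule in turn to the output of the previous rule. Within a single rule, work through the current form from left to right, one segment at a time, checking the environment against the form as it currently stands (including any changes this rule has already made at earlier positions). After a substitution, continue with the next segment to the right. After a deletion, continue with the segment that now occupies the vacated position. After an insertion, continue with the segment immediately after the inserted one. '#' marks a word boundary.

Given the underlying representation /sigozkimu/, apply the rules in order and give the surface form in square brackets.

[sihoskimo]

A Regressive Voicing Assimilation: [sigozkimu] → [sigoskimu]
B Final Vowel Lowering: [sigoskimu] → [sigoskimo]
C Stop Lenition: [sigoskimo] → [sihoskimo]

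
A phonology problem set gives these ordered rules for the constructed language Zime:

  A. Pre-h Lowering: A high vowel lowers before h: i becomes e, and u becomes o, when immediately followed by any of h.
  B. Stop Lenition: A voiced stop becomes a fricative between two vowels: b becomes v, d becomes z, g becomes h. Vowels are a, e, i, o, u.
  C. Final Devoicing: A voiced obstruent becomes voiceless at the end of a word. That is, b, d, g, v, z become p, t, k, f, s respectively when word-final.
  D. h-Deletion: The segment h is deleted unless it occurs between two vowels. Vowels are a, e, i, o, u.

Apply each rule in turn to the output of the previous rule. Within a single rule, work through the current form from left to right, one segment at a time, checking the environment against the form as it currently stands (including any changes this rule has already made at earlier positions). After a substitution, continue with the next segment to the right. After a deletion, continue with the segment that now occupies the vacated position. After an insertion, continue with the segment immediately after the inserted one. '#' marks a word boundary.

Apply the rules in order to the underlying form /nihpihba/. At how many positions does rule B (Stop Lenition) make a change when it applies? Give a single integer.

A Pre-h Lowering: [nihpihba] → [nehpehba]
B Stop Lenition: no change — [nehpehba]
C Final Devoicing: no change — [nehpehba]
D h-Deletion: [nehpehba] → [nepeba]
Rule B changed 0 position(s).

0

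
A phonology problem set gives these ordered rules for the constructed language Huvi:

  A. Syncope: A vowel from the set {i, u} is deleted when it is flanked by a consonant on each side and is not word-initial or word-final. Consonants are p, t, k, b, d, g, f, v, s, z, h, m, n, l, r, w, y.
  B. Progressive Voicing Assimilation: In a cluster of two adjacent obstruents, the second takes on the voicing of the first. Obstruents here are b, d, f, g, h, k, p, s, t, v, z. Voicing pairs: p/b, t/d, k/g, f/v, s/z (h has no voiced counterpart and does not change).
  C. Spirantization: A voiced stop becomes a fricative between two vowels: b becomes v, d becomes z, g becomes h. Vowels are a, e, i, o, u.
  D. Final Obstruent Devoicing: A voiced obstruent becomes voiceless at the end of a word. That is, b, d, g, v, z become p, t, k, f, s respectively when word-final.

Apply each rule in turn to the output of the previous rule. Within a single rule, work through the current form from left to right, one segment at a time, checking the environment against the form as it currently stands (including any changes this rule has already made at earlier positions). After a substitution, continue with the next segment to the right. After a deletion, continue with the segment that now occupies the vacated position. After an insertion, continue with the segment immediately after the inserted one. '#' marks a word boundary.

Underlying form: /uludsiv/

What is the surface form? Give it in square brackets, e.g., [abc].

A Syncope: [uludsiv] → [uldsv]
B Progressive Voicing Assimilation: [uldsv] → [uldzv]
C Spirantization: no change — [uldzv]
D Final Obstruent Devoicing: [uldzv] → [uldzf]

[uldzf]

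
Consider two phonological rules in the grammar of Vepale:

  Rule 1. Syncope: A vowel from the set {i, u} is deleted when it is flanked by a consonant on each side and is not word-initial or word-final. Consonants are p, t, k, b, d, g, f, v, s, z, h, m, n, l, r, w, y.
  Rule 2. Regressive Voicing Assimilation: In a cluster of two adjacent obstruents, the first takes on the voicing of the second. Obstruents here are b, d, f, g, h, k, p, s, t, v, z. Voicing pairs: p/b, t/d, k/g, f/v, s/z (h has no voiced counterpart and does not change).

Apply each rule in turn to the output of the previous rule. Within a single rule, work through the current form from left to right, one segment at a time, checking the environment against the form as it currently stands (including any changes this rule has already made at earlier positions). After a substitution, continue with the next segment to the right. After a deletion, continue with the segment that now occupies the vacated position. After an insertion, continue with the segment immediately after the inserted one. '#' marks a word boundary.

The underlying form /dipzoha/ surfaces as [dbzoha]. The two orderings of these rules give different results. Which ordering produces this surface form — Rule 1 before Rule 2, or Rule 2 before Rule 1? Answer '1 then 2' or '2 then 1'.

2 then 1

Order 1 then 2:
  1 Syncope: [dipzoha] → [dpzoha]
  2 Regressive Voicing Assimilation: [dpzoha] → [tbzoha]
  result: [tbzoha]
Order 2 then 1:
  2 Regressive Voicing Assimilation: [dipzoha] → [dibzoha]
  1 Syncope: [dibzoha] → [dbzoha]
  result: [dbzoha]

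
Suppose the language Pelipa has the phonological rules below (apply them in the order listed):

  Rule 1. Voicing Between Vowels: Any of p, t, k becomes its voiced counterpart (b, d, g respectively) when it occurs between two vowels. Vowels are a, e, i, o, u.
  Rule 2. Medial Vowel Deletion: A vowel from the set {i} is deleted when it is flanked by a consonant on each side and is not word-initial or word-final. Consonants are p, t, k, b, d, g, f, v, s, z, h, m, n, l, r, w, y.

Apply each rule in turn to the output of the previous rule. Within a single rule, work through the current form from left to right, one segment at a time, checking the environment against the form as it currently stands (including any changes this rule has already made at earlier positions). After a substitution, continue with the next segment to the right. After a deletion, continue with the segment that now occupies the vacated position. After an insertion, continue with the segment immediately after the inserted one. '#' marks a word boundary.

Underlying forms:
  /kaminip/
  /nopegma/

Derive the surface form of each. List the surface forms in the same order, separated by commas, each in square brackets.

[kamnp], [nobegma]

/kaminip/:
  Rule 1 Voicing Between Vowels: no change — [kaminip]
  Rule 2 Medial Vowel Deletion: [kaminip] → [kamnp]
/nopegma/:
  Rule 1 Voicing Between Vowels: [nopegma] → [nobegma]
  Rule 2 Medial Vowel Deletion: no change — [nobegma]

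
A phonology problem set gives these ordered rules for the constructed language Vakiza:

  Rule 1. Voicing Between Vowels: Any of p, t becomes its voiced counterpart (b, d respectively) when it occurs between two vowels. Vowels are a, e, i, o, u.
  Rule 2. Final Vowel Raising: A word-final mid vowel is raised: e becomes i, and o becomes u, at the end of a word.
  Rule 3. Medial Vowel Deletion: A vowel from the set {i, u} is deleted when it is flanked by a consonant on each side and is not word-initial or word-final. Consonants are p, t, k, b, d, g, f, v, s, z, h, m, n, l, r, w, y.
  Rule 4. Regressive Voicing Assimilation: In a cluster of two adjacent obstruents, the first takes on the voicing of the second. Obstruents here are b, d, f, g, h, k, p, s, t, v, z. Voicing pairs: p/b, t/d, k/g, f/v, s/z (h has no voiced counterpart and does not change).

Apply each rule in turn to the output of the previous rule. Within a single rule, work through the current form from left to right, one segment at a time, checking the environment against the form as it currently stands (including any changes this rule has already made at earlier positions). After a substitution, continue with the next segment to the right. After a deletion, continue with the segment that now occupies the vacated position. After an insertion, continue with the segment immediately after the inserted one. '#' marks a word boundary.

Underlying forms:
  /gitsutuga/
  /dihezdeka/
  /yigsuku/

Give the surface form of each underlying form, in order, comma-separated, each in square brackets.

[ktzdga], [thezdeka], [yksku]

/gitsutuga/:
  Rule 1 Voicing Between Vowels: [gitsutuga] → [gitsuduga]
  Rule 2 Final Vowel Raising: no change — [gitsuduga]
  Rule 3 Medial Vowel Deletion: [gitsuduga] → [gtsdga]
  Rule 4 Regressive Voicing Assimilation: [gtsdga] → [ktzdga]
/dihezdeka/:
  Rule 1 Voicing Between Vowels: no change — [dihezdeka]
  Rule 2 Final Vowel Raising: no change — [dihezdeka]
  Rule 3 Medial Vowel Deletion: [dihezdeka] → [dhezdeka]
  Rule 4 Regressive Voicing Assimilation: [dhezdeka] → [thezdeka]
/yigsuku/:
  Rule 1 Voicing Between Vowels: no change — [yigsuku]
  Rule 2 Final Vowel Raising: no change — [yigsuku]
  Rule 3 Medial Vowel Deletion: [yigsuku] → [ygsku]
  Rule 4 Regressive Voicing Assimilation: [ygsku] → [yksku]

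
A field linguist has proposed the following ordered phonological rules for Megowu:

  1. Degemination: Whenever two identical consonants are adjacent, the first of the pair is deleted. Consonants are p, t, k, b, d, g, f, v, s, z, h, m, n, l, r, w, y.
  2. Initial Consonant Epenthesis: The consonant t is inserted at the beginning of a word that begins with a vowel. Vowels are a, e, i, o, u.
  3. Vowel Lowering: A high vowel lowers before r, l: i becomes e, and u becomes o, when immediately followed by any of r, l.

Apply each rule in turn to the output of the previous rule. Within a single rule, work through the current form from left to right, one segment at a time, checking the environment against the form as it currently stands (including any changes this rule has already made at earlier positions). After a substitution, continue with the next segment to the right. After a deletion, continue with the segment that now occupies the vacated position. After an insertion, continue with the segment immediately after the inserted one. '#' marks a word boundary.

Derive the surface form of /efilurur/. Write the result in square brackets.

1 Degemination: no change — [efilurur]
2 Initial Consonant Epenthesis: [efilurur] → [tefilurur]
3 Vowel Lowering: [tefilurur] → [tefeloror]

[tefeloror]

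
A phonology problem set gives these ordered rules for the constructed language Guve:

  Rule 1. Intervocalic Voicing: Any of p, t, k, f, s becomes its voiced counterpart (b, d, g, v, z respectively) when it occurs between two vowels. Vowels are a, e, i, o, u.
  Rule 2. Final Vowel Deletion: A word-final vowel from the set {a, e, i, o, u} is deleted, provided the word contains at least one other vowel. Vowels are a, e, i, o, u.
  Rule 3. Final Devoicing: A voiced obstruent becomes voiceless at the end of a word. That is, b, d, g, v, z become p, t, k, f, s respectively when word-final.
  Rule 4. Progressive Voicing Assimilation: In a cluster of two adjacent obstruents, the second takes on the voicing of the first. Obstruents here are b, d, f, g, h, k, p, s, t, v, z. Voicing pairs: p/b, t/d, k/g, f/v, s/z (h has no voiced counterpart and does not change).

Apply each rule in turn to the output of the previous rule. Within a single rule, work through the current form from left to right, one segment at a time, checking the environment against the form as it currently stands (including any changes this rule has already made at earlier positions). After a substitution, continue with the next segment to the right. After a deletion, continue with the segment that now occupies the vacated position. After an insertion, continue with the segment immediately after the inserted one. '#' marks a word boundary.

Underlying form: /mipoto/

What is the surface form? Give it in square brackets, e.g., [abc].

[mibot]

Rule 1 Intervocalic Voicing: [mipoto] → [mibodo]
Rule 2 Final Vowel Deletion: [mibodo] → [mibod]
Rule 3 Final Devoicing: [mibod] → [mibot]
Rule 4 Progressive Voicing Assimilation: no change — [mibot]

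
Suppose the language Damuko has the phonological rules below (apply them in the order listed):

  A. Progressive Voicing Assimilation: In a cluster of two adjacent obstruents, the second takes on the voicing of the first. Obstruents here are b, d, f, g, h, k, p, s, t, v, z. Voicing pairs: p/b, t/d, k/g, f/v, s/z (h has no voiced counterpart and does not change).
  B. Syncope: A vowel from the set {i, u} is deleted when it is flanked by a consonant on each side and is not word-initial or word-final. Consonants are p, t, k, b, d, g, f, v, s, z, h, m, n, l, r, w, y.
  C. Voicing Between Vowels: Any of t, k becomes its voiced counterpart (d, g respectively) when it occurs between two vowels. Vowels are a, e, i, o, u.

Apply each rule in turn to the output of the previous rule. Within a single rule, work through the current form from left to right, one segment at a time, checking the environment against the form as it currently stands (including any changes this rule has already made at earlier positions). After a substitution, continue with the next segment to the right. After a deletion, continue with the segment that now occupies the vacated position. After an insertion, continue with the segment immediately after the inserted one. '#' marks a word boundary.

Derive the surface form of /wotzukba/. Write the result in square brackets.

[wotskpa]

A Progressive Voicing Assimilation: [wotzukba] → [wotsukpa]
B Syncope: [wotsukpa] → [wotskpa]
C Voicing Between Vowels: no change — [wotskpa]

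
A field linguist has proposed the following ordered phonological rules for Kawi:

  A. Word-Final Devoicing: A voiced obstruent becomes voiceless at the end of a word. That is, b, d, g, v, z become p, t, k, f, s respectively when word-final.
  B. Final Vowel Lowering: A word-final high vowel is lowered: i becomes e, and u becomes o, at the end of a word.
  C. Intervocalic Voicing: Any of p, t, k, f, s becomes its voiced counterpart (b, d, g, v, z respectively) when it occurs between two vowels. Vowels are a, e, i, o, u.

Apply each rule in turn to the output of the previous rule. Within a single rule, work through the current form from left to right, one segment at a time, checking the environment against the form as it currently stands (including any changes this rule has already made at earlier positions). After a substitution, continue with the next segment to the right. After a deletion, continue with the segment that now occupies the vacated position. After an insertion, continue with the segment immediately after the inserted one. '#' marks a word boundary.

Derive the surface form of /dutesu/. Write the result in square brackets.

[dudezo]

A Word-Final Devoicing: no change — [dutesu]
B Final Vowel Lowering: [dutesu] → [duteso]
C Intervocalic Voicing: [duteso] → [dudezo]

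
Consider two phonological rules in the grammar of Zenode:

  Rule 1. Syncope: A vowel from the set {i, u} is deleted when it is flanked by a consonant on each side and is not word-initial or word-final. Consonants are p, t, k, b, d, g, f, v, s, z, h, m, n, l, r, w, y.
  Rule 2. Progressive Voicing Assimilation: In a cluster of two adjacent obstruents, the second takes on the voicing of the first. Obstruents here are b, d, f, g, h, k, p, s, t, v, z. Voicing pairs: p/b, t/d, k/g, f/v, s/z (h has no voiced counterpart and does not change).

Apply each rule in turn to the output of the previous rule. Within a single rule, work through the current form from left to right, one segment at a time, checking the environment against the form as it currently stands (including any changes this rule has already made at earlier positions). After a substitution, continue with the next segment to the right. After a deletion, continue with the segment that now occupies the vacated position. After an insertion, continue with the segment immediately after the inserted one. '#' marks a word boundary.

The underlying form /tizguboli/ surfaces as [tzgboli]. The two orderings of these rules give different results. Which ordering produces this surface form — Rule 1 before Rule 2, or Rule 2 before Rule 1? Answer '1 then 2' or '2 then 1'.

Order 1 then 2:
  1 Syncope: [tizguboli] → [tzgboli]
  2 Progressive Voicing Assimilation: [tzgboli] → [tskpoli]
  result: [tskpoli]
Order 2 then 1:
  2 Progressive Voicing Assimilation: no change — [tizguboli]
  1 Syncope: [tizguboli] → [tzgboli]
  result: [tzgboli]

2 then 1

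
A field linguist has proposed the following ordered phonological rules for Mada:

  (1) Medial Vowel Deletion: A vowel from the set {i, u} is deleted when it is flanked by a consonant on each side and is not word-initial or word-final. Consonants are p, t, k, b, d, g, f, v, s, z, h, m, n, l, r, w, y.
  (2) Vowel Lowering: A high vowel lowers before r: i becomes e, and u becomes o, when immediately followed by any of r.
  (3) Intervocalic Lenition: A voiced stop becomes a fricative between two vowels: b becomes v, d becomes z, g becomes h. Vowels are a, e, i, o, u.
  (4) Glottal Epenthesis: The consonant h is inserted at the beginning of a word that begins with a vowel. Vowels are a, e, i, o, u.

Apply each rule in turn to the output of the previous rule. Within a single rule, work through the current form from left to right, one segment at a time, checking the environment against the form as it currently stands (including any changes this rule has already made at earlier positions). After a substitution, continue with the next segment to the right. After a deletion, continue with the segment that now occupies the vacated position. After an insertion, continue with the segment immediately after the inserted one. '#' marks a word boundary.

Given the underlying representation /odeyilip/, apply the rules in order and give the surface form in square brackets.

[hozeylp]

(1) Medial Vowel Deletion: [odeyilip] → [odeylp]
(2) Vowel Lowering: no change — [odeylp]
(3) Intervocalic Lenition: [odeylp] → [ozeylp]
(4) Glottal Epenthesis: [ozeylp] → [hozeylp]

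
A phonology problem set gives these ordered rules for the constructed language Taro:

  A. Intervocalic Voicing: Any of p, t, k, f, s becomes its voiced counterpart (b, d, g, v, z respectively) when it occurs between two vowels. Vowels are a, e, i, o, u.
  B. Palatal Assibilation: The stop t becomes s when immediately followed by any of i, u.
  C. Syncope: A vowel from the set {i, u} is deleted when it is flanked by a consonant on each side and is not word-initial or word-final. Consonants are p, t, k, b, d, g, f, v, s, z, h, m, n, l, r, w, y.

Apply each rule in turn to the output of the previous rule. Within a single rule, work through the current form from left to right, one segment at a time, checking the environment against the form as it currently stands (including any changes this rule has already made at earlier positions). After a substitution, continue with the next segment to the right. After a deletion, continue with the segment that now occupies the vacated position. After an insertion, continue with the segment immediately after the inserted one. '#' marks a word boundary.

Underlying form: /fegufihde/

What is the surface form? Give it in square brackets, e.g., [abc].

[fegvhde]

A Intervocalic Voicing: [fegufihde] → [feguvihde]
B Palatal Assibilation: no change — [feguvihde]
C Syncope: [feguvihde] → [fegvhde]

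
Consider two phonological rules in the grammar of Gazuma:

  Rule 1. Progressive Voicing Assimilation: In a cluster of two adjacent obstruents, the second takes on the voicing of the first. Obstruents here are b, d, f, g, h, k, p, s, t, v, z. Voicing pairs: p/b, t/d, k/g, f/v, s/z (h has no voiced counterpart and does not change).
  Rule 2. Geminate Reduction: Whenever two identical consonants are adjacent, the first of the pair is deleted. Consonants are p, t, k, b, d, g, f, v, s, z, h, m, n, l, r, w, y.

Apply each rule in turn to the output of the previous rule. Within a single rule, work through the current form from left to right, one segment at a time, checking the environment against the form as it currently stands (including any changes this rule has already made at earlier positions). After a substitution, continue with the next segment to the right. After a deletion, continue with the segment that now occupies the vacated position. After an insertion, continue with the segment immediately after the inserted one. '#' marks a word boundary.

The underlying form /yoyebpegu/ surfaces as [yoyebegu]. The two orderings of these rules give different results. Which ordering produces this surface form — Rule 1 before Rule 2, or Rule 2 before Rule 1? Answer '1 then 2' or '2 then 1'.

1 then 2

Order 1 then 2:
  1 Progressive Voicing Assimilation: [yoyebpegu] → [yoyebbegu]
  2 Geminate Reduction: [yoyebbegu] → [yoyebegu]
  result: [yoyebegu]
Order 2 then 1:
  2 Geminate Reduction: no change — [yoyebpegu]
  1 Progressive Voicing Assimilation: [yoyebpegu] → [yoyebbegu]
  result: [yoyebbegu]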